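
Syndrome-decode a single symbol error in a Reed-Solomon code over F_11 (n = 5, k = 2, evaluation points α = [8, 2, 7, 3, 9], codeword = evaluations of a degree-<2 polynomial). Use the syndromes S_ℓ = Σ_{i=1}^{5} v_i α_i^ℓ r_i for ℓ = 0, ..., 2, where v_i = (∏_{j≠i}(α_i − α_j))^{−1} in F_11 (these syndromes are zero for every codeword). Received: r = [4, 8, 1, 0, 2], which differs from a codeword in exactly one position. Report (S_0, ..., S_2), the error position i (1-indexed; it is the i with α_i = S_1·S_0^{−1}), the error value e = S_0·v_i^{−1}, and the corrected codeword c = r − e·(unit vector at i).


S = (4, 3, 5), error at position 5, error magnitude e = 6, c = [4, 8, 1, 0, 7].

Step 1: column multipliers v_i = (∏_{j≠i}(α_i − α_j))^{−1} mod 11.
  i = 1 (α = 8): (8−2)(8−7)(8−3)(8−9) = 6·1·5·(−1) = −30 ≡ 3, so v_1 = 3^{−1} = 4 (mod 11).
  i = 2 (α = 2): (2−8)(2−7)(2−3)(2−9) = (−6)·(−5)·(−1)·(−7) = 210 ≡ 1, so v_2 = 1^{−1} = 1 (mod 11).
  i = 3 (α = 7): (7−8)(7−2)(7−3)(7−9) = (−1)·5·4·(−2) = 40 ≡ 7, so v_3 = 7^{−1} = 8 (mod 11).
  i = 4 (α = 3): (3−8)(3−2)(3−7)(3−9) = (−5)·1·(−4)·(−6) = −120 ≡ 1, so v_4 = 1^{−1} = 1 (mod 11).
  i = 5 (α = 9): (9−8)(9−2)(9−7)(9−3) = 1·7·2·6 = 84 ≡ 7, so v_5 = 7^{−1} = 8 (mod 11).
  v = [4, 1, 8, 1, 8].
Step 2: syndromes of r = [4, 8, 1, 0, 2] (all sums mod 11).
  S_0 = Σ v_i r_i = 4·4 + 1·8 + 8·1 + 1·0 + 8·2 = 48 ≡ 4.
  S_1 = Σ v_i α_i r_i = 4·8·4 + 1·2·8 + 8·7·1 + 1·3·0 + 8·9·2 = 344 ≡ 3.
  α_i^2 mod 11 = [9, 4, 5, 9, 4].
  S_2 = Σ v_i α_i^2 r_i = 4·9·4 + 1·4·8 + 8·5·1 + 1·9·0 + 8·4·2 = 280 ≡ 5.
  S = (4, 3, 5) ≠ 0, so r is not a codeword (an error is present).
Step 3: locate the error. For a single error e at position i, S_ℓ = v_i·e·α_i^ℓ, so α_err = S_1/S_0.
  S_0^{−1} = 4^{−1} = 3 (mod 11), so α_err = 3·3 = 9 ≡ 9 = α_5. Error position i = 5.
  Consistency check: S_2/S_1 = 5·4 = 20 ≡ 9 = α_err ✓ (single-error assumption holds).
Step 4: error magnitude e = S_0/v_5 = S_0·∏_{j≠5}(α_5 − α_j) = 4·7 = 28 ≡ 6 (mod 11).
Step 5: correct position 5: c_5 = r_5 − e = 2 − 6 ≡ 7 (mod 11). Hence c = [4, 8, 1, 0, 7].
  Check: interpolating c through the α_i gives m(x) = 2 + 3·x (degree < 2) with m(α_i) = c_i for every i, so c is indeed a codeword.


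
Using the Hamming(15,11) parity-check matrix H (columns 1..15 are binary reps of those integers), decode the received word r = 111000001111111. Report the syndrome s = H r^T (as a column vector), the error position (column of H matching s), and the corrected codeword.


s = (1, 0, 0, 0)^T, error position = 8, corrected codeword c = 111000011111111

Compute s = H r^T mod 2 one row at a time:
  s_1 = 0 + 1 + 1 + 1 + 1 + 1 + 1 + 1 = 7 ≡ 1 (mod 2).
  s_2 = 0 + 0 + 0 + 0 + 1 + 1 + 1 + 1 = 4 ≡ 0 (mod 2).
  s_3 = 1 + 1 + 0 + 0 + 1 + 1 + 1 + 1 = 6 ≡ 0 (mod 2).
  s_4 = 1 + 1 + 0 + 0 + 1 + 1 + 1 + 1 = 6 ≡ 0 (mod 2).
s = (1, 0, 0, 0)^T — this equals column 8 of H (binary 1000), so error is at position 8.
Correct: flip bit 8 of r = 111000001111111 to get c = 111000011111111.


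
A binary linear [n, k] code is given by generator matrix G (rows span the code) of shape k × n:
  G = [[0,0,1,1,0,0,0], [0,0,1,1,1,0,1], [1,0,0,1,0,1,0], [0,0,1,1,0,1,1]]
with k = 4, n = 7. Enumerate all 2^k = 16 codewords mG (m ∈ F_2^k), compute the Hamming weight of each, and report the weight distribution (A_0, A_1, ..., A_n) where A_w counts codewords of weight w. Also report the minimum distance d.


Weight distribution: A_0 = 1, A_2 = 4, A_3 = 6, A_4 = 3, A_5 = 2. Minimum distance d = 2.

Enumerate all 2^4 = 16 messages m ∈ F_2^4.
For each, compute codeword c = mG in F_2^7, then tally its weight.
  m = 0000 → c = 0000000, weight = 0.
  m = 1000 → c = 0011000, weight = 2.
  m = 0100 → c = 0011101, weight = 4.
  m = 1100 → c = 0000101, weight = 2.
  m = 0010 → c = 1001010, weight = 3.
  m = 1010 → c = 1010010, weight = 3.
  m = 0110 → c = 1010111, weight = 5.
  m = 1110 → c = 1001111, weight = 5.
  m = 0001 → c = 0011011, weight = 4.
  m = 1001 → c = 0000011, weight = 2.
  m = 0101 → c = 0000110, weight = 2.
  m = 1101 → c = 0011110, weight = 4.
  m = 0011 → c = 1010001, weight = 3.
  m = 1011 → c = 1001001, weight = 3.
  m = 0111 → c = 1001100, weight = 3.
  m = 1111 → c = 1010100, weight = 3.
Tally weights:
  weight 0: 1 codewords.
  weight 2: 4 codewords.
  weight 3: 6 codewords.
  weight 4: 3 codewords.
  weight 5: 2 codewords.
Minimum distance d = smallest w > 0 with A_w > 0 = 2.
Sanity: Σ A_w = 16 = 2^4 = 16 ✓.


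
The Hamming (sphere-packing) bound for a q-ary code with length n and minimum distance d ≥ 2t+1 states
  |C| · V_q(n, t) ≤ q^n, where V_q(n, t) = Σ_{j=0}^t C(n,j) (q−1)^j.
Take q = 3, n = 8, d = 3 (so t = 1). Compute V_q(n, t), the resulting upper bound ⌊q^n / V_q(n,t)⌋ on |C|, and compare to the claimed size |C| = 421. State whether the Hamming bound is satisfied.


V_q(n, t) = 17, q^n = 6561, Hamming bound = 385, |C| = 421 > bound (violated).

Step 1: Compute V_q(n, t) = Σ_{j=0}^1 C(n, j) (q−1)^j.
  j = 0: C(8,0)·(2)^0 = 1·1 = 1.
  j = 1: C(8,1)·(2)^1 = 8·2 = 16.
  V_q(n, t) = 1 + 16 = 17.
Step 2: q^n = 3^8 = 6561.
Step 3: Hamming bound ⌊q^n / V_q(n,t)⌋ = ⌊6561/17⌋ = 385.
Step 4: Compare |C| = 421 to 385: violated.
The claimed |C| lies above the Hamming bound, so no 3-ary code of length 8 with d ≥ 3 can have 421 codewords.


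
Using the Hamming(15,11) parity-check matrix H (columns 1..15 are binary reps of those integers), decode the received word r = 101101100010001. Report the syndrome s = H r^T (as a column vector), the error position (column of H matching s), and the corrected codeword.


s = (0, 0, 1, 1)^T, error position = 3, corrected codeword c = 100101100010001

Compute s = H r^T mod 2 one row at a time:
  s_1 = 0 + 0 + 0 + 1 + 0 + 0 + 0 + 1 = 2 ≡ 0 (mod 2).
  s_2 = 1 + 0 + 1 + 1 + 0 + 0 + 0 + 1 = 4 ≡ 0 (mod 2).
  s_3 = 0 + 1 + 1 + 1 + 0 + 1 + 0 + 1 = 5 ≡ 1 (mod 2).
  s_4 = 1 + 1 + 0 + 1 + 0 + 1 + 0 + 1 = 5 ≡ 1 (mod 2).
s = (0, 0, 1, 1)^T — this equals column 3 of H (binary 0011), so error is at position 3.
Correct: flip bit 3 of r = 101101100010001 to get c = 100101100010001.


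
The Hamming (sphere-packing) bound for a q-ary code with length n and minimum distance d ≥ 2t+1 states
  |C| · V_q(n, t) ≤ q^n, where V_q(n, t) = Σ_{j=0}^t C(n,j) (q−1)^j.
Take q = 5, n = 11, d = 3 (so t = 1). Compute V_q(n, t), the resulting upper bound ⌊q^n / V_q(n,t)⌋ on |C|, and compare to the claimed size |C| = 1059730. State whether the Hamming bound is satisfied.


V_q(n, t) = 45, q^n = 48828125, Hamming bound = 1085069, |C| = 1059730 ≤ bound (satisfied).

Step 1: Compute V_q(n, t) = Σ_{j=0}^1 C(n, j) (q−1)^j.
  j = 0: C(11,0)·(4)^0 = 1·1 = 1.
  j = 1: C(11,1)·(4)^1 = 11·4 = 44.
  V_q(n, t) = 1 + 44 = 45.
Step 2: q^n = 5^11 = 48828125.
Step 3: Hamming bound ⌊q^n / V_q(n,t)⌋ = ⌊48828125/45⌋ = 1085069.
Step 4: Compare |C| = 1059730 to 1085069: satisfied.
The claimed |C| lies below the Hamming bound.


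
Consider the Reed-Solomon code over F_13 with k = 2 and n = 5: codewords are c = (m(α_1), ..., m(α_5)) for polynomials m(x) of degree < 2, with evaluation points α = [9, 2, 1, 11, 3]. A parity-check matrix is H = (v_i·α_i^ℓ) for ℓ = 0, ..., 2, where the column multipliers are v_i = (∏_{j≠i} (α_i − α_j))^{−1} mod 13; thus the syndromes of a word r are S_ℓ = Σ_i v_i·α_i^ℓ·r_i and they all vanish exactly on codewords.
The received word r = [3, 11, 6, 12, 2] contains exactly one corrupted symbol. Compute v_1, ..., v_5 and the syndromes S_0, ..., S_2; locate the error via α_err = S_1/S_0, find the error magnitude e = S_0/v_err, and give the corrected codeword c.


S = (10, 7, 1), error at position 2, error magnitude e = 7, c = [3, 4, 6, 12, 2].

Step 1: column multipliers v_i = (∏_{j≠i}(α_i − α_j))^{−1} mod 13.
  i = 1 (α = 9): (9−2)(9−1)(9−11)(9−3) = 7·8·(−2)·6 = −672 ≡ 4, so v_1 = 4^{−1} = 10 (mod 13).
  i = 2 (α = 2): (2−9)(2−1)(2−11)(2−3) = (−7)·1·(−9)·(−1) = −63 ≡ 2, so v_2 = 2^{−1} = 7 (mod 13).
  i = 3 (α = 1): (1−9)(1−2)(1−11)(1−3) = (−8)·(−1)·(−10)·(−2) = 160 ≡ 4, so v_3 = 4^{−1} = 10 (mod 13).
  i = 4 (α = 11): (11−9)(11−2)(11−1)(11−3) = 2·9·10·8 = 1440 ≡ 10, so v_4 = 10^{−1} = 4 (mod 13).
  i = 5 (α = 3): (3−9)(3−2)(3−1)(3−11) = (−6)·1·2·(−8) = 96 ≡ 5, so v_5 = 5^{−1} = 8 (mod 13).
  v = [10, 7, 10, 4, 8].
Step 2: syndromes of r = [3, 11, 6, 12, 2] (all sums mod 13).
  S_0 = Σ v_i r_i = 10·3 + 7·11 + 10·6 + 4·12 + 8·2 = 231 ≡ 10.
  S_1 = Σ v_i α_i r_i = 10·9·3 + 7·2·11 + 10·1·6 + 4·11·12 + 8·3·2 = 1060 ≡ 7.
  α_i^2 mod 13 = [3, 4, 1, 4, 9].
  S_2 = Σ v_i α_i^2 r_i = 10·3·3 + 7·4·11 + 10·1·6 + 4·4·12 + 8·9·2 = 794 ≡ 1.
  S = (10, 7, 1) ≠ 0, so r is not a codeword (an error is present).
Step 3: locate the error. For a single error e at position i, S_ℓ = v_i·e·α_i^ℓ, so α_err = S_1/S_0.
  S_0^{−1} = 10^{−1} = 4 (mod 13), so α_err = 7·4 = 28 ≡ 2 = α_2. Error position i = 2.
  Consistency check: S_2/S_1 = 1·2 = 2 ≡ 2 = α_err ✓ (single-error assumption holds).
Step 4: error magnitude e = S_0/v_2 = S_0·∏_{j≠2}(α_2 − α_j) = 10·2 = 20 ≡ 7 (mod 13).
Step 5: correct position 2: c_2 = r_2 − e = 11 − 7 ≡ 4 (mod 13). Hence c = [3, 4, 6, 12, 2].
  Check: interpolating c through the α_i gives m(x) = 8 + 11·x (degree < 2) with m(α_i) = c_i for every i, so c is indeed a codeword.


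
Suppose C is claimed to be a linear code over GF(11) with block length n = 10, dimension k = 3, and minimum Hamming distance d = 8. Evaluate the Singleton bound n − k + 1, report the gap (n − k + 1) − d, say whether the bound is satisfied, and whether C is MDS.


Singleton RHS = n − k + 1 = 8, slack = 0, bound satisfied, MDS.

Singleton bound: d ≤ n − k + 1.
Here n = 10, k = 3, so n − k + 1 = 8.
Given d = 8, check d ≤ 8: YES.
Slack = (n − k + 1) − d = 0.
The code is MDS (slack = 0).
Description: the claimed parameters are [10, 3, 8]_11; such a code would be MDS (meets Singleton bound).


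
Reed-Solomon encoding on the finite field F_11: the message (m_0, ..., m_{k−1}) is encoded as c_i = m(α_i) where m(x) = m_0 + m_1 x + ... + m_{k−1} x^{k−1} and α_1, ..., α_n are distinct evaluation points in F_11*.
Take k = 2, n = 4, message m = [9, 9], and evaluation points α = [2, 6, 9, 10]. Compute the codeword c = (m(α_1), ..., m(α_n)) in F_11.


c = [5, 8, 2, 0]

Message polynomial: m(x) = 9 + 9·x (mod 11).
For each evaluation point α_i, compute m(α_i) mod 11:
  α_1 = 2: Horner steps 9 → 5, so m(2) = 5.
  α_2 = 6: Horner steps 9 → 8, so m(6) = 8.
  α_3 = 9: Horner steps 9 → 2, so m(9) = 2.
  α_4 = 10: Horner steps 9 → 0, so m(10) = 0.
Codeword c = [5, 8, 2, 0] ∈ F_11^4.


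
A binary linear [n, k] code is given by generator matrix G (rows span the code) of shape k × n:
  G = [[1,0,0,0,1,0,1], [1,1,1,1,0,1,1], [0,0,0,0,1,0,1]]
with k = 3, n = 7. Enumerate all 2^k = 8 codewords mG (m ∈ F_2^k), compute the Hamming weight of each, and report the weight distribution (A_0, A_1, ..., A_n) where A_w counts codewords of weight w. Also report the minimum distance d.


Weight distribution: A_0 = 1, A_1 = 1, A_2 = 1, A_3 = 1, A_5 = 2, A_6 = 2. Minimum distance d = 1.

Enumerate all 2^3 = 8 messages m ∈ F_2^3.
For each, compute codeword c = mG in F_2^7, then tally its weight.
  m = 000 → c = 0000000, weight = 0.
  m = 100 → c = 1000101, weight = 3.
  m = 010 → c = 1111011, weight = 6.
  m = 110 → c = 0111110, weight = 5.
  m = 001 → c = 0000101, weight = 2.
  m = 101 → c = 1000000, weight = 1.
  m = 011 → c = 1111110, weight = 6.
  m = 111 → c = 0111011, weight = 5.
Tally weights:
  weight 0: 1 codewords.
  weight 1: 1 codewords.
  weight 2: 1 codewords.
  weight 3: 1 codewords.
  weight 5: 2 codewords.
  weight 6: 2 codewords.
Minimum distance d = smallest w > 0 with A_w > 0 = 1.
Sanity: Σ A_w = 8 = 2^3 = 8 ✓.


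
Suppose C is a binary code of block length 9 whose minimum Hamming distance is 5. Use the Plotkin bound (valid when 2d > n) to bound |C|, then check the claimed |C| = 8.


Plotkin bound M ≤ 10; given |C| = 8 ≤ bound (satisfied).

Check applicability: 2d = 10, n = 9.
2d − n = 1 > 0, so Plotkin applies.
Compute d/(2d−n) = 5/1 ≈ 5.0000.
⌊d/(2d−n)⌋ = 5.
Plotkin bound: M ≤ 2·5 = 10.
Given |C| = 8, check: satisfied.
This |C| is below the Plotkin bound.


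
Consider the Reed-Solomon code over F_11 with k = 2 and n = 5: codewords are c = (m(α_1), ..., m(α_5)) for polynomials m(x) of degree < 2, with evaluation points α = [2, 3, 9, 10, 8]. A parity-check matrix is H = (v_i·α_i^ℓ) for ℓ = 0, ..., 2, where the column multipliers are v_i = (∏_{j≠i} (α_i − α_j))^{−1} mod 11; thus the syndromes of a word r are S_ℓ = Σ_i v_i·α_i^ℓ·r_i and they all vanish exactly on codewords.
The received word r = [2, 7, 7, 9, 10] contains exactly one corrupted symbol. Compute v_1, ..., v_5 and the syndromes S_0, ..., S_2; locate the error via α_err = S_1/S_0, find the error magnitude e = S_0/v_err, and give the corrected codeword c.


S = (7, 8, 6), error at position 3, error magnitude e = 3, c = [2, 7, 4, 9, 10].

Step 1: column multipliers v_i = (∏_{j≠i}(α_i − α_j))^{−1} mod 11.
  i = 1 (α = 2): (2−3)(2−9)(2−10)(2−8) = (−1)·(−7)·(−8)·(−6) = 336 ≡ 6, so v_1 = 6^{−1} = 2 (mod 11).
  i = 2 (α = 3): (3−2)(3−9)(3−10)(3−8) = 1·(−6)·(−7)·(−5) = −210 ≡ 10, so v_2 = 10^{−1} = 10 (mod 11).
  i = 3 (α = 9): (9−2)(9−3)(9−10)(9−8) = 7·6·(−1)·1 = −42 ≡ 2, so v_3 = 2^{−1} = 6 (mod 11).
  i = 4 (α = 10): (10−2)(10−3)(10−9)(10−8) = 8·7·1·2 = 112 ≡ 2, so v_4 = 2^{−1} = 6 (mod 11).
  i = 5 (α = 8): (8−2)(8−3)(8−9)(8−10) = 6·5·(−1)·(−2) = 60 ≡ 5, so v_5 = 5^{−1} = 9 (mod 11).
  v = [2, 10, 6, 6, 9].
Step 2: syndromes of r = [2, 7, 7, 9, 10] (all sums mod 11).
  S_0 = Σ v_i r_i = 2·2 + 10·7 + 6·7 + 6·9 + 9·10 = 260 ≡ 7.
  S_1 = Σ v_i α_i r_i = 2·2·2 + 10·3·7 + 6·9·7 + 6·10·9 + 9·8·10 = 1856 ≡ 8.
  α_i^2 mod 11 = [4, 9, 4, 1, 9].
  S_2 = Σ v_i α_i^2 r_i = 2·4·2 + 10·9·7 + 6·4·7 + 6·1·9 + 9·9·10 = 1678 ≡ 6.
  S = (7, 8, 6) ≠ 0, so r is not a codeword (an error is present).
Step 3: locate the error. For a single error e at position i, S_ℓ = v_i·e·α_i^ℓ, so α_err = S_1/S_0.
  S_0^{−1} = 7^{−1} = 8 (mod 11), so α_err = 8·8 = 64 ≡ 9 = α_3. Error position i = 3.
  Consistency check: S_2/S_1 = 6·7 = 42 ≡ 9 = α_err ✓ (single-error assumption holds).
Step 4: error magnitude e = S_0/v_3 = S_0·∏_{j≠3}(α_3 − α_j) = 7·2 = 14 ≡ 3 (mod 11).
Step 5: correct position 3: c_3 = r_3 − e = 7 − 3 ≡ 4 (mod 11). Hence c = [2, 7, 4, 9, 10].
  Check: interpolating c through the α_i gives m(x) = 3 + 5·x (degree < 2) with m(α_i) = c_i for every i, so c is indeed a codeword.


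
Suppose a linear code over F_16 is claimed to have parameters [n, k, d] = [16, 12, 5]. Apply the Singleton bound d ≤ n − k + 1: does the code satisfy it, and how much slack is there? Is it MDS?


Singleton RHS = n − k + 1 = 5, slack = 0, bound satisfied, MDS.

Singleton bound: d ≤ n − k + 1.
Here n = 16, k = 12, so n − k + 1 = 5.
Given d = 5, check d ≤ 5: YES.
Slack = (n − k + 1) − d = 0.
The code is MDS (slack = 0).
Description: the claimed parameters are [16, 12, 5]_16; such a code would be MDS (meets Singleton bound).


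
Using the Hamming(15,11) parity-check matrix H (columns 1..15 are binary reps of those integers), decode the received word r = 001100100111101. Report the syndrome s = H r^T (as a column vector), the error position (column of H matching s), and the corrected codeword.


s = (1, 1, 1, 1)^T, error position = 15, corrected codeword c = 001100100111100

Compute s = H r^T mod 2 one row at a time:
  s_1 = 0 + 0 + 1 + 1 + 1 + 1 + 0 + 1 = 5 ≡ 1 (mod 2).
  s_2 = 1 + 0 + 0 + 1 + 1 + 1 + 0 + 1 = 5 ≡ 1 (mod 2).
  s_3 = 0 + 1 + 0 + 1 + 1 + 1 + 0 + 1 = 5 ≡ 1 (mod 2).
  s_4 = 0 + 1 + 0 + 1 + 0 + 1 + 1 + 1 = 5 ≡ 1 (mod 2).
s = (1, 1, 1, 1)^T — this equals column 15 of H (binary 1111), so error is at position 15.
Correct: flip bit 15 of r = 001100100111101 to get c = 001100100111100.


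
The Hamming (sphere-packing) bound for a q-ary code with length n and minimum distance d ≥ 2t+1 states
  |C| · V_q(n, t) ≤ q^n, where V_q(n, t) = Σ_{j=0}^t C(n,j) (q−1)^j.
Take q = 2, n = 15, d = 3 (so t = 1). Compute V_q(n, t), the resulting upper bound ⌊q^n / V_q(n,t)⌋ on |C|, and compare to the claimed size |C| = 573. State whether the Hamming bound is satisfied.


V_q(n, t) = 16, q^n = 32768, Hamming bound = 2048, |C| = 573 ≤ bound (satisfied).

Step 1: Compute V_q(n, t) = Σ_{j=0}^1 C(n, j) (q−1)^j.
  j = 0: C(15,0)·(1)^0 = 1·1 = 1.
  j = 1: C(15,1)·(1)^1 = 15·1 = 15.
  V_q(n, t) = 1 + 15 = 16.
Step 2: q^n = 2^15 = 32768.
Step 3: Hamming bound ⌊q^n / V_q(n,t)⌋ = ⌊32768/16⌋ = 2048.
Step 4: Compare |C| = 573 to 2048: satisfied.
The claimed |C| lies below the Hamming bound.


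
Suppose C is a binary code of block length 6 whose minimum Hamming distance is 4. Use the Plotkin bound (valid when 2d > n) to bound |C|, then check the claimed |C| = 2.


Plotkin bound M ≤ 4; given |C| = 2 ≤ bound (satisfied).

Check applicability: 2d = 8, n = 6.
2d − n = 2 > 0, so Plotkin applies.
Compute d/(2d−n) = 4/2 ≈ 2.0000.
⌊d/(2d−n)⌋ = 2.
Plotkin bound: M ≤ 2·2 = 4.
Given |C| = 2, check: satisfied.
This |C| is below the Plotkin bound.


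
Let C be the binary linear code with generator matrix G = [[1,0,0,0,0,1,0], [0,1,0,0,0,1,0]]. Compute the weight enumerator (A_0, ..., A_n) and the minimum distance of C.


Weight distribution: A_0 = 1, A_2 = 3. Minimum distance d = 2.

Enumerate all 2^2 = 4 messages m ∈ F_2^2.
For each, compute codeword c = mG in F_2^7, then tally its weight.
  m = 00 → c = 0000000, weight = 0.
  m = 10 → c = 1000010, weight = 2.
  m = 01 → c = 0100010, weight = 2.
  m = 11 → c = 1100000, weight = 2.
Tally weights:
  weight 0: 1 codewords.
  weight 2: 3 codewords.
Minimum distance d = smallest w > 0 with A_w > 0 = 2.
Sanity: Σ A_w = 4 = 2^2 = 4 ✓.


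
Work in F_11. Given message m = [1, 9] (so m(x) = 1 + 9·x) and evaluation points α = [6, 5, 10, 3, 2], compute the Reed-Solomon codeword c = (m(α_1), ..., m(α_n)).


c = [0, 2, 3, 6, 8]

Message polynomial: m(x) = 1 + 9·x (mod 11).
For each evaluation point α_i, compute m(α_i) mod 11:
  α_1 = 6: Horner steps 9 → 0, so m(6) = 0.
  α_2 = 5: Horner steps 9 → 2, so m(5) = 2.
  α_3 = 10: Horner steps 9 → 3, so m(10) = 3.
  α_4 = 3: Horner steps 9 → 6, so m(3) = 6.
  α_5 = 2: Horner steps 9 → 8, so m(2) = 8.
Codeword c = [0, 2, 3, 6, 8] ∈ F_11^5.


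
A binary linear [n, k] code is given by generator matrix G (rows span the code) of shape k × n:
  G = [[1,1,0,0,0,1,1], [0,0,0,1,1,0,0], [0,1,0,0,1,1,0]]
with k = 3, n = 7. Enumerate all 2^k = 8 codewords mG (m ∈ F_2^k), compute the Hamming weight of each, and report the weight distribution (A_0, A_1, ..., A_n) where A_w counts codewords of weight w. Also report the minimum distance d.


Weight distribution: A_0 = 1, A_2 = 1, A_3 = 4, A_4 = 1, A_6 = 1. Minimum distance d = 2.

Enumerate all 2^3 = 8 messages m ∈ F_2^3.
For each, compute codeword c = mG in F_2^7, then tally its weight.
  m = 000 → c = 0000000, weight = 0.
  m = 100 → c = 1100011, weight = 4.
  m = 010 → c = 0001100, weight = 2.
  m = 110 → c = 1101111, weight = 6.
  m = 001 → c = 0100110, weight = 3.
  m = 101 → c = 1000101, weight = 3.
  m = 011 → c = 0101010, weight = 3.
  m = 111 → c = 1001001, weight = 3.
Tally weights:
  weight 0: 1 codewords.
  weight 2: 1 codewords.
  weight 3: 4 codewords.
  weight 4: 1 codewords.
  weight 6: 1 codewords.
Minimum distance d = smallest w > 0 with A_w > 0 = 2.
Sanity: Σ A_w = 8 = 2^3 = 8 ✓.


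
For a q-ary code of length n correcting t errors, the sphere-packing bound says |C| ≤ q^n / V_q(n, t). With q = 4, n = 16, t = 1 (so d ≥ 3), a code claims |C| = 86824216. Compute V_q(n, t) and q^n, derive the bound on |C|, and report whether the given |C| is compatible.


V_q(n, t) = 49, q^n = 4294967296, Hamming bound = 87652393, |C| = 86824216 ≤ bound (satisfied).

Step 1: Compute V_q(n, t) = Σ_{j=0}^1 C(n, j) (q−1)^j.
  j = 0: C(16,0)·(3)^0 = 1·1 = 1.
  j = 1: C(16,1)·(3)^1 = 16·3 = 48.
  V_q(n, t) = 1 + 48 = 49.
Step 2: q^n = 4^16 = 4294967296.
Step 3: Hamming bound ⌊q^n / V_q(n,t)⌋ = ⌊4294967296/49⌋ = 87652393.
Step 4: Compare |C| = 86824216 to 87652393: satisfied.
The claimed |C| lies below the Hamming bound.


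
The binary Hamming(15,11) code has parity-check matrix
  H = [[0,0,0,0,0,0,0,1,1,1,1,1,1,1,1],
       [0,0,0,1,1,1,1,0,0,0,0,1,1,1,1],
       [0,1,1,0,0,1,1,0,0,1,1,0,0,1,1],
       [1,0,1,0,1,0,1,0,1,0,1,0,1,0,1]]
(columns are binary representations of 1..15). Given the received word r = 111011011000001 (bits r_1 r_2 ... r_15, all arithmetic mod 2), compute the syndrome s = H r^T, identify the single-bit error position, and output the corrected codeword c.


s = (1, 1, 0, 1)^T, error position = 13, corrected codeword c = 111011011000101

Compute s = H r^T mod 2 one row at a time:
  s_1 = 1 + 1 + 0 + 0 + 0 + 0 + 0 + 1 = 3 ≡ 1 (mod 2).
  s_2 = 0 + 1 + 1 + 0 + 0 + 0 + 0 + 1 = 3 ≡ 1 (mod 2).
  s_3 = 1 + 1 + 1 + 0 + 0 + 0 + 0 + 1 = 4 ≡ 0 (mod 2).
  s_4 = 1 + 1 + 1 + 0 + 1 + 0 + 0 + 1 = 5 ≡ 1 (mod 2).
s = (1, 1, 0, 1)^T — this equals column 13 of H (binary 1101), so error is at position 13.
Correct: flip bit 13 of r = 111011011000001 to get c = 111011011000101.


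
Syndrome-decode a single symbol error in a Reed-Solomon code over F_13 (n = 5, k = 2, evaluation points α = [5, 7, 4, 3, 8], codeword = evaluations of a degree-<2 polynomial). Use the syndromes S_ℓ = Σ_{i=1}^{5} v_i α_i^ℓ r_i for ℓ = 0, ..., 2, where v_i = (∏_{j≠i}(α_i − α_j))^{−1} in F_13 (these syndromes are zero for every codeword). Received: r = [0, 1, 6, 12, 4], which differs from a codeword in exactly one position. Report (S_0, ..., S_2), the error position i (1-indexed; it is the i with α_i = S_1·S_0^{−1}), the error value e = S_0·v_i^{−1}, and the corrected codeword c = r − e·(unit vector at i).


S = (6, 9, 7), error at position 5, error magnitude e = 9, c = [0, 1, 6, 12, 8].

Step 1: column multipliers v_i = (∏_{j≠i}(α_i − α_j))^{−1} mod 13.
  i = 1 (α = 5): (5−7)(5−4)(5−3)(5−8) = (−2)·1·2·(−3) = 12 ≡ 12, so v_1 = 12^{−1} = 12 (mod 13).
  i = 2 (α = 7): (7−5)(7−4)(7−3)(7−8) = 2·3·4·(−1) = −24 ≡ 2, so v_2 = 2^{−1} = 7 (mod 13).
  i = 3 (α = 4): (4−5)(4−7)(4−3)(4−8) = (−1)·(−3)·1·(−4) = −12 ≡ 1, so v_3 = 1^{−1} = 1 (mod 13).
  i = 4 (α = 3): (3−5)(3−7)(3−4)(3−8) = (−2)·(−4)·(−1)·(−5) = 40 ≡ 1, so v_4 = 1^{−1} = 1 (mod 13).
  i = 5 (α = 8): (8−5)(8−7)(8−4)(8−3) = 3·1·4·5 = 60 ≡ 8, so v_5 = 8^{−1} = 5 (mod 13).
  v = [12, 7, 1, 1, 5].
Step 2: syndromes of r = [0, 1, 6, 12, 4] (all sums mod 13).
  S_0 = Σ v_i r_i = 12·0 + 7·1 + 1·6 + 1·12 + 5·4 = 45 ≡ 6.
  S_1 = Σ v_i α_i r_i = 12·5·0 + 7·7·1 + 1·4·6 + 1·3·12 + 5·8·4 = 269 ≡ 9.
  α_i^2 mod 13 = [12, 10, 3, 9, 12].
  S_2 = Σ v_i α_i^2 r_i = 12·12·0 + 7·10·1 + 1·3·6 + 1·9·12 + 5·12·4 = 436 ≡ 7.
  S = (6, 9, 7) ≠ 0, so r is not a codeword (an error is present).
Step 3: locate the error. For a single error e at position i, S_ℓ = v_i·e·α_i^ℓ, so α_err = S_1/S_0.
  S_0^{−1} = 6^{−1} = 11 (mod 13), so α_err = 9·11 = 99 ≡ 8 = α_5. Error position i = 5.
  Consistency check: S_2/S_1 = 7·3 = 21 ≡ 8 = α_err ✓ (single-error assumption holds).
Step 4: error magnitude e = S_0/v_5 = S_0·∏_{j≠5}(α_5 − α_j) = 6·8 = 48 ≡ 9 (mod 13).
Step 5: correct position 5: c_5 = r_5 − e = 4 − 9 ≡ 8 (mod 13). Hence c = [0, 1, 6, 12, 8].
  Check: interpolating c through the α_i gives m(x) = 4 + 7·x (degree < 2) with m(α_i) = c_i for every i, so c is indeed a codeword.


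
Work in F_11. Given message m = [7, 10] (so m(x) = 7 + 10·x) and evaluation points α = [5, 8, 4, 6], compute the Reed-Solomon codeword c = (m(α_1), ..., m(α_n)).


c = [2, 10, 3, 1]

Message polynomial: m(x) = 7 + 10·x (mod 11).
For each evaluation point α_i, compute m(α_i) mod 11:
  α_1 = 5: Horner steps 10 → 2, so m(5) = 2.
  α_2 = 8: Horner steps 10 → 10, so m(8) = 10.
  α_3 = 4: Horner steps 10 → 3, so m(4) = 3.
  α_4 = 6: Horner steps 10 → 1, so m(6) = 1.
Codeword c = [2, 10, 3, 1] ∈ F_11^4.


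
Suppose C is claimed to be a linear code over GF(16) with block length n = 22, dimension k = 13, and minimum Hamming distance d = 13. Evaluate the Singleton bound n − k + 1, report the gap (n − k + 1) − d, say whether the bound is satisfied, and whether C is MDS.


Singleton RHS = n − k + 1 = 10, slack = -3, bound violated (no such code; not MDS).

Singleton bound: d ≤ n − k + 1.
Here n = 22, k = 13, so n − k + 1 = 10.
Given d = 13, check d ≤ 10: NO.
Slack = (n − k + 1) − d = -3.
The slack is negative: d = 13 exceeds n − k + 1 = 10 by 3, so the Singleton bound is violated and no linear [22, 13, 13]_16 code can exist. In particular it is not MDS (MDS requires d = n − k + 1 exactly).
Description: the claimed parameters are [22, 13, 13]_16; such a code would be impossible (violates the Singleton bound).


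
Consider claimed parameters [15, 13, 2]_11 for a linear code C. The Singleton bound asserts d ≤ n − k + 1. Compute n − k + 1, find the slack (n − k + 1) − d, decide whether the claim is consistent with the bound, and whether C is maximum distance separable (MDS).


Singleton RHS = n − k + 1 = 3, slack = 1, bound satisfied, not MDS.

Singleton bound: d ≤ n − k + 1.
Here n = 15, k = 13, so n − k + 1 = 3.
Given d = 2, check d ≤ 3: YES.
Slack = (n − k + 1) − d = 1.
The code is NOT MDS (slack = 1 > 0).
Description: the claimed parameters are [15, 13, 2]_11; such a code would be non-MDS.


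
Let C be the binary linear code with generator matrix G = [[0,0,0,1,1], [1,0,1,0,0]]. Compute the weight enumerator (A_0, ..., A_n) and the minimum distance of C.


Weight distribution: A_0 = 1, A_2 = 2, A_4 = 1. Minimum distance d = 2.

Enumerate all 2^2 = 4 messages m ∈ F_2^2.
For each, compute codeword c = mG in F_2^5, then tally its weight.
  m = 00 → c = 00000, weight = 0.
  m = 10 → c = 00011, weight = 2.
  m = 01 → c = 10100, weight = 2.
  m = 11 → c = 10111, weight = 4.
Tally weights:
  weight 0: 1 codewords.
  weight 2: 2 codewords.
  weight 4: 1 codewords.
Minimum distance d = smallest w > 0 with A_w > 0 = 2.
Sanity: Σ A_w = 4 = 2^2 = 4 ✓.


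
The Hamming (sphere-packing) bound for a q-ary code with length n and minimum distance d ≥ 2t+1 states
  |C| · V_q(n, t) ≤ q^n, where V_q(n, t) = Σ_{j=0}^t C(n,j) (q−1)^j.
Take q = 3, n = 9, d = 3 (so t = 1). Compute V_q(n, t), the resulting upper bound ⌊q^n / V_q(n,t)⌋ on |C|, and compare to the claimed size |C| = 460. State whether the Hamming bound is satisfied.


V_q(n, t) = 19, q^n = 19683, Hamming bound = 1035, |C| = 460 ≤ bound (satisfied).

Step 1: Compute V_q(n, t) = Σ_{j=0}^1 C(n, j) (q−1)^j.
  j = 0: C(9,0)·(2)^0 = 1·1 = 1.
  j = 1: C(9,1)·(2)^1 = 9·2 = 18.
  V_q(n, t) = 1 + 18 = 19.
Step 2: q^n = 3^9 = 19683.
Step 3: Hamming bound ⌊q^n / V_q(n,t)⌋ = ⌊19683/19⌋ = 1035.
Step 4: Compare |C| = 460 to 1035: satisfied.
The claimed |C| lies below the Hamming bound.


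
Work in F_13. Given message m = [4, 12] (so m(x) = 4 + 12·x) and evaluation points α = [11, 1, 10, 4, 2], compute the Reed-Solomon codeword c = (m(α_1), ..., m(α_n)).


c = [6, 3, 7, 0, 2]

Message polynomial: m(x) = 4 + 12·x (mod 13).
For each evaluation point α_i, compute m(α_i) mod 13:
  α_1 = 11: Horner steps 12 → 6, so m(11) = 6.
  α_2 = 1: Horner steps 12 → 3, so m(1) = 3.
  α_3 = 10: Horner steps 12 → 7, so m(10) = 7.
  α_4 = 4: Horner steps 12 → 0, so m(4) = 0.
  α_5 = 2: Horner steps 12 → 2, so m(2) = 2.
Codeword c = [6, 3, 7, 0, 2] ∈ F_13^5.


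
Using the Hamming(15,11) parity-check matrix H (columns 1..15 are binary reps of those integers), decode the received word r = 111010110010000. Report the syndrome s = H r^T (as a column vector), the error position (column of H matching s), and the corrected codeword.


s = (0, 0, 0, 1)^T, error position = 1, corrected codeword c = 011010110010000

Compute s = H r^T mod 2 one row at a time:
  s_1 = 1 + 0 + 0 + 1 + 0 + 0 + 0 + 0 = 2 ≡ 0 (mod 2).
  s_2 = 0 + 1 + 0 + 1 + 0 + 0 + 0 + 0 = 2 ≡ 0 (mod 2).
  s_3 = 1 + 1 + 0 + 1 + 0 + 1 + 0 + 0 = 4 ≡ 0 (mod 2).
  s_4 = 1 + 1 + 1 + 1 + 0 + 1 + 0 + 0 = 5 ≡ 1 (mod 2).
s = (0, 0, 0, 1)^T — this equals column 1 of H (binary 0001), so error is at position 1.
Correct: flip bit 1 of r = 111010110010000 to get c = 011010110010000.


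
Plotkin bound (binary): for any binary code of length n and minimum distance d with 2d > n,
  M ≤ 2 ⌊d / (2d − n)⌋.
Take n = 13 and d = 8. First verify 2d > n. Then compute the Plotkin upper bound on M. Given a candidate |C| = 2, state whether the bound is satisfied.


Plotkin bound M ≤ 4; given |C| = 2 ≤ bound (satisfied).

Check applicability: 2d = 16, n = 13.
2d − n = 3 > 0, so Plotkin applies.
Compute d/(2d−n) = 8/3 ≈ 2.6667.
⌊d/(2d−n)⌋ = 2.
Plotkin bound: M ≤ 2·2 = 4.
Given |C| = 2, check: satisfied.
This |C| is below the Plotkin bound.


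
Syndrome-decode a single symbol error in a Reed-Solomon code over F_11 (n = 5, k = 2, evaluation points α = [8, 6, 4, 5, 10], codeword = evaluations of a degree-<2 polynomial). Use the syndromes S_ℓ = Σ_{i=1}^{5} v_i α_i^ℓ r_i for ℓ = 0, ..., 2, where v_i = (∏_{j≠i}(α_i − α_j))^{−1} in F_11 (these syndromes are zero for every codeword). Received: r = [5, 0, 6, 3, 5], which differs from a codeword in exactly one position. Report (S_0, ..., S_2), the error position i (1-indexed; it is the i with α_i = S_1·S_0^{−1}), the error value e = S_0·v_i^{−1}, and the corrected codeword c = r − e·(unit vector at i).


S = (8, 3, 8), error at position 5, error magnitude e = 6, c = [5, 0, 6, 3, 10].

Step 1: column multipliers v_i = (∏_{j≠i}(α_i − α_j))^{−1} mod 11.
  i = 1 (α = 8): (8−6)(8−4)(8−5)(8−10) = 2·4·3·(−2) = −48 ≡ 7, so v_1 = 7^{−1} = 8 (mod 11).
  i = 2 (α = 6): (6−8)(6−4)(6−5)(6−10) = (−2)·2·1·(−4) = 16 ≡ 5, so v_2 = 5^{−1} = 9 (mod 11).
  i = 3 (α = 4): (4−8)(4−6)(4−5)(4−10) = (−4)·(−2)·(−1)·(−6) = 48 ≡ 4, so v_3 = 4^{−1} = 3 (mod 11).
  i = 4 (α = 5): (5−8)(5−6)(5−4)(5−10) = (−3)·(−1)·1·(−5) = −15 ≡ 7, so v_4 = 7^{−1} = 8 (mod 11).
  i = 5 (α = 10): (10−8)(10−6)(10−4)(10−5) = 2·4·6·5 = 240 ≡ 9, so v_5 = 9^{−1} = 5 (mod 11).
  v = [8, 9, 3, 8, 5].
Step 2: syndromes of r = [5, 0, 6, 3, 5] (all sums mod 11).
  S_0 = Σ v_i r_i = 8·5 + 9·0 + 3·6 + 8·3 + 5·5 = 107 ≡ 8.
  S_1 = Σ v_i α_i r_i = 8·8·5 + 9·6·0 + 3·4·6 + 8·5·3 + 5·10·5 = 762 ≡ 3.
  α_i^2 mod 11 = [9, 3, 5, 3, 1].
  S_2 = Σ v_i α_i^2 r_i = 8·9·5 + 9·3·0 + 3·5·6 + 8·3·3 + 5·1·5 = 547 ≡ 8.
  S = (8, 3, 8) ≠ 0, so r is not a codeword (an error is present).
Step 3: locate the error. For a single error e at position i, S_ℓ = v_i·e·α_i^ℓ, so α_err = S_1/S_0.
  S_0^{−1} = 8^{−1} = 7 (mod 11), so α_err = 3·7 = 21 ≡ 10 = α_5. Error position i = 5.
  Consistency check: S_2/S_1 = 8·4 = 32 ≡ 10 = α_err ✓ (single-error assumption holds).
Step 4: error magnitude e = S_0/v_5 = S_0·∏_{j≠5}(α_5 − α_j) = 8·9 = 72 ≡ 6 (mod 11).
Step 5: correct position 5: c_5 = r_5 − e = 5 − 6 ≡ 10 (mod 11). Hence c = [5, 0, 6, 3, 10].
  Check: interpolating c through the α_i gives m(x) = 7 + 8·x (degree < 2) with m(α_i) = c_i for every i, so c is indeed a codeword.


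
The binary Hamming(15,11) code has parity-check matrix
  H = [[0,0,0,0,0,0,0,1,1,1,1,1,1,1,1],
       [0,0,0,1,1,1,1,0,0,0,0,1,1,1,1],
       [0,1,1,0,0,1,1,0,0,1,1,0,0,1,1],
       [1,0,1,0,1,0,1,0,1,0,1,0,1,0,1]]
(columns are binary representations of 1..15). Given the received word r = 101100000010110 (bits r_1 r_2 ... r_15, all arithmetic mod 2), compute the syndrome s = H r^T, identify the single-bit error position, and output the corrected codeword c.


s = (1, 1, 1, 0)^T, error position = 14, corrected codeword c = 101100000010100

Compute s = H r^T mod 2 one row at a time:
  s_1 = 0 + 0 + 0 + 1 + 0 + 1 + 1 + 0 = 3 ≡ 1 (mod 2).
  s_2 = 1 + 0 + 0 + 0 + 0 + 1 + 1 + 0 = 3 ≡ 1 (mod 2).
  s_3 = 0 + 1 + 0 + 0 + 0 + 1 + 1 + 0 = 3 ≡ 1 (mod 2).
  s_4 = 1 + 1 + 0 + 0 + 0 + 1 + 1 + 0 = 4 ≡ 0 (mod 2).
s = (1, 1, 1, 0)^T — this equals column 14 of H (binary 1110), so error is at position 14.
Correct: flip bit 14 of r = 101100000010110 to get c = 101100000010100.


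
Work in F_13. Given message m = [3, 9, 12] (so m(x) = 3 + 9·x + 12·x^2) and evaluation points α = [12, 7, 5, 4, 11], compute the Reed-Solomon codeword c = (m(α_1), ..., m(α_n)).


c = [6, 4, 10, 10, 7]

Message polynomial: m(x) = 3 + 9·x + 12·x^2 (mod 13).
For each evaluation point α_i, compute m(α_i) mod 13:
  α_1 = 12: Horner steps 12 → 10 → 6, so m(12) = 6.
  α_2 = 7: Horner steps 12 → 2 → 4, so m(7) = 4.
  α_3 = 5: Horner steps 12 → 4 → 10, so m(5) = 10.
  α_4 = 4: Horner steps 12 → 5 → 10, so m(4) = 10.
  α_5 = 11: Horner steps 12 → 11 → 7, so m(11) = 7.
Codeword c = [6, 4, 10, 10, 7] ∈ F_13^5.


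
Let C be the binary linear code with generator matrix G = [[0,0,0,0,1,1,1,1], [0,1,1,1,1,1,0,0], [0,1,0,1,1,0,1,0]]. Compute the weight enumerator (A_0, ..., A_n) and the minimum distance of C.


Weight distribution: A_0 = 1, A_3 = 2, A_4 = 3, A_5 = 2. Minimum distance d = 3.

Enumerate all 2^3 = 8 messages m ∈ F_2^3.
For each, compute codeword c = mG in F_2^8, then tally its weight.
  m = 000 → c = 00000000, weight = 0.
  m = 100 → c = 00001111, weight = 4.
  m = 010 → c = 01111100, weight = 5.
  m = 110 → c = 01110011, weight = 5.
  m = 001 → c = 01011010, weight = 4.
  m = 101 → c = 01010101, weight = 4.
  m = 011 → c = 00100110, weight = 3.
  m = 111 → c = 00101001, weight = 3.
Tally weights:
  weight 0: 1 codewords.
  weight 3: 2 codewords.
  weight 4: 3 codewords.
  weight 5: 2 codewords.
Minimum distance d = smallest w > 0 with A_w > 0 = 3.
Sanity: Σ A_w = 8 = 2^3 = 8 ✓.


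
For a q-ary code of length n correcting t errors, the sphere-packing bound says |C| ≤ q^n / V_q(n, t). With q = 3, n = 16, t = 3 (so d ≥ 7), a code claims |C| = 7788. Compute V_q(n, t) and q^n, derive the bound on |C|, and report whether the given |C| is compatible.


V_q(n, t) = 4993, q^n = 43046721, Hamming bound = 8621, |C| = 7788 ≤ bound (satisfied).

Step 1: Compute V_q(n, t) = Σ_{j=0}^3 C(n, j) (q−1)^j.
  j = 0: C(16,0)·(2)^0 = 1·1 = 1.
  j = 1: C(16,1)·(2)^1 = 16·2 = 32.
  j = 2: C(16,2)·(2)^2 = 120·4 = 480.
  j = 3: C(16,3)·(2)^3 = 560·8 = 4480.
  V_q(n, t) = 1 + 32 + 480 + 4480 = 4993.
Step 2: q^n = 3^16 = 43046721.
Step 3: Hamming bound ⌊q^n / V_q(n,t)⌋ = ⌊43046721/4993⌋ = 8621.
Step 4: Compare |C| = 7788 to 8621: satisfied.
The claimed |C| lies below the Hamming bound.


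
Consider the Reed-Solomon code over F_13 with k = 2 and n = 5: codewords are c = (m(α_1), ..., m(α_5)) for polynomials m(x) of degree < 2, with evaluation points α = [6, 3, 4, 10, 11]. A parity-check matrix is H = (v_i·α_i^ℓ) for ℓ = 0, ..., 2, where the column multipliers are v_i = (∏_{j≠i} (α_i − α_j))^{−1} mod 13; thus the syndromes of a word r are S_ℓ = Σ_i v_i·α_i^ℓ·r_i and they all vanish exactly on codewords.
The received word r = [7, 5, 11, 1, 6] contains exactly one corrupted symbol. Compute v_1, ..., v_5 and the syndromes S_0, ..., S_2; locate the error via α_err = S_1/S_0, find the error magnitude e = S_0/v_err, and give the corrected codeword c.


S = (2, 8, 6), error at position 3, error magnitude e = 1, c = [7, 5, 10, 1, 6].

Step 1: column multipliers v_i = (∏_{j≠i}(α_i − α_j))^{−1} mod 13.
  i = 1 (α = 6): (6−3)(6−4)(6−10)(6−11) = 3·2·(−4)·(−5) = 120 ≡ 3, so v_1 = 3^{−1} = 9 (mod 13).
  i = 2 (α = 3): (3−6)(3−4)(3−10)(3−11) = (−3)·(−1)·(−7)·(−8) = 168 ≡ 12, so v_2 = 12^{−1} = 12 (mod 13).
  i = 3 (α = 4): (4−6)(4−3)(4−10)(4−11) = (−2)·1·(−6)·(−7) = −84 ≡ 7, so v_3 = 7^{−1} = 2 (mod 13).
  i = 4 (α = 10): (10−6)(10−3)(10−4)(10−11) = 4·7·6·(−1) = −168 ≡ 1, so v_4 = 1^{−1} = 1 (mod 13).
  i = 5 (α = 11): (11−6)(11−3)(11−4)(11−10) = 5·8·7·1 = 280 ≡ 7, so v_5 = 7^{−1} = 2 (mod 13).
  v = [9, 12, 2, 1, 2].
Step 2: syndromes of r = [7, 5, 11, 1, 6] (all sums mod 13).
  S_0 = Σ v_i r_i = 9·7 + 12·5 + 2·11 + 1·1 + 2·6 = 158 ≡ 2.
  S_1 = Σ v_i α_i r_i = 9·6·7 + 12·3·5 + 2·4·11 + 1·10·1 + 2·11·6 = 788 ≡ 8.
  α_i^2 mod 13 = [10, 9, 3, 9, 4].
  S_2 = Σ v_i α_i^2 r_i = 9·10·7 + 12·9·5 + 2·3·11 + 1·9·1 + 2·4·6 = 1293 ≡ 6.
  S = (2, 8, 6) ≠ 0, so r is not a codeword (an error is present).
Step 3: locate the error. For a single error e at position i, S_ℓ = v_i·e·α_i^ℓ, so α_err = S_1/S_0.
  S_0^{−1} = 2^{−1} = 7 (mod 13), so α_err = 8·7 = 56 ≡ 4 = α_3. Error position i = 3.
  Consistency check: S_2/S_1 = 6·5 = 30 ≡ 4 = α_err ✓ (single-error assumption holds).
Step 4: error magnitude e = S_0/v_3 = S_0·∏_{j≠3}(α_3 − α_j) = 2·7 = 14 ≡ 1 (mod 13).
Step 5: correct position 3: c_3 = r_3 − e = 11 − 1 ≡ 10 (mod 13). Hence c = [7, 5, 10, 1, 6].
  Check: interpolating c through the α_i gives m(x) = 3 + 5·x (degree < 2) with m(α_i) = c_i for every i, so c is indeed a codeword.


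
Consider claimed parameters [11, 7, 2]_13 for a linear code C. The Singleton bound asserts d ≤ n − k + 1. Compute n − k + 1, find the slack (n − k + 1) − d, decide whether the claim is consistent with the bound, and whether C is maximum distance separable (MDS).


Singleton RHS = n − k + 1 = 5, slack = 3, bound satisfied, not MDS.

Singleton bound: d ≤ n − k + 1.
Here n = 11, k = 7, so n − k + 1 = 5.
Given d = 2, check d ≤ 5: YES.
Slack = (n − k + 1) − d = 3.
The code is NOT MDS (slack = 3 > 0).
Description: the claimed parameters are [11, 7, 2]_13; such a code would be non-MDS.


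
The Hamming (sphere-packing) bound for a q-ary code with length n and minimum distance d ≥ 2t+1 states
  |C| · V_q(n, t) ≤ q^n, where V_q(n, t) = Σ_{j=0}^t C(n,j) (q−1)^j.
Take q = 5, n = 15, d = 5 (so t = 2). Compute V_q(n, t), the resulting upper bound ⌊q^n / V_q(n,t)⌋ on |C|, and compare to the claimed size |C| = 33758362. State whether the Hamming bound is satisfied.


V_q(n, t) = 1741, q^n = 30517578125, Hamming bound = 17528764, |C| = 33758362 > bound (violated).

Step 1: Compute V_q(n, t) = Σ_{j=0}^2 C(n, j) (q−1)^j.
  j = 0: C(15,0)·(4)^0 = 1·1 = 1.
  j = 1: C(15,1)·(4)^1 = 15·4 = 60.
  j = 2: C(15,2)·(4)^2 = 105·16 = 1680.
  V_q(n, t) = 1 + 60 + 1680 = 1741.
Step 2: q^n = 5^15 = 30517578125.
Step 3: Hamming bound ⌊q^n / V_q(n,t)⌋ = ⌊30517578125/1741⌋ = 17528764.
Step 4: Compare |C| = 33758362 to 17528764: violated.
The claimed |C| lies above the Hamming bound, so no 5-ary code of length 15 with d ≥ 5 can have 33758362 codewords.


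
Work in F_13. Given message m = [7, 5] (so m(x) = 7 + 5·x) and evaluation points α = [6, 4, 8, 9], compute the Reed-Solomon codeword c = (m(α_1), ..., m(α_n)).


c = [11, 1, 8, 0]

Message polynomial: m(x) = 7 + 5·x (mod 13).
For each evaluation point α_i, compute m(α_i) mod 13:
  α_1 = 6: Horner steps 5 → 11, so m(6) = 11.
  α_2 = 4: Horner steps 5 → 1, so m(4) = 1.
  α_3 = 8: Horner steps 5 → 8, so m(8) = 8.
  α_4 = 9: Horner steps 5 → 0, so m(9) = 0.
Codeword c = [11, 1, 8, 0] ∈ F_13^4.


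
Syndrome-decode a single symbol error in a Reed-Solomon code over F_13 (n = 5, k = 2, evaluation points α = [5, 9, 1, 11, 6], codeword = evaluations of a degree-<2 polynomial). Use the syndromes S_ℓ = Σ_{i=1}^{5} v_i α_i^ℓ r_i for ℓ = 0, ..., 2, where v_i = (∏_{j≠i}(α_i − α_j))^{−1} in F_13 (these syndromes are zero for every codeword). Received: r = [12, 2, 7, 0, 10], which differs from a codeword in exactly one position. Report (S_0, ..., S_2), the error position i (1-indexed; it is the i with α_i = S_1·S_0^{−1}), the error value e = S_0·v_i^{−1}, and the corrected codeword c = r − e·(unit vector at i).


S = (8, 7, 11), error at position 2, error magnitude e = 11, c = [12, 4, 7, 0, 10].

Step 1: column multipliers v_i = (∏_{j≠i}(α_i − α_j))^{−1} mod 13.
  i = 1 (α = 5): (5−9)(5−1)(5−11)(5−6) = (−4)·4·(−6)·(−1) = −96 ≡ 8, so v_1 = 8^{−1} = 5 (mod 13).
  i = 2 (α = 9): (9−5)(9−1)(9−11)(9−6) = 4·8·(−2)·3 = −192 ≡ 3, so v_2 = 3^{−1} = 9 (mod 13).
  i = 3 (α = 1): (1−5)(1−9)(1−11)(1−6) = (−4)·(−8)·(−10)·(−5) = 1600 ≡ 1, so v_3 = 1^{−1} = 1 (mod 13).
  i = 4 (α = 11): (11−5)(11−9)(11−1)(11−6) = 6·2·10·5 = 600 ≡ 2, so v_4 = 2^{−1} = 7 (mod 13).
  i = 5 (α = 6): (6−5)(6−9)(6−1)(6−11) = 1·(−3)·5·(−5) = 75 ≡ 10, so v_5 = 10^{−1} = 4 (mod 13).
  v = [5, 9, 1, 7, 4].
Step 2: syndromes of r = [12, 2, 7, 0, 10] (all sums mod 13).
  S_0 = Σ v_i r_i = 5·12 + 9·2 + 1·7 + 7·0 + 4·10 = 125 ≡ 8.
  S_1 = Σ v_i α_i r_i = 5·5·12 + 9·9·2 + 1·1·7 + 7·11·0 + 4·6·10 = 709 ≡ 7.
  α_i^2 mod 13 = [12, 3, 1, 4, 10].
  S_2 = Σ v_i α_i^2 r_i = 5·12·12 + 9·3·2 + 1·1·7 + 7·4·0 + 4·10·10 = 1181 ≡ 11.
  S = (8, 7, 11) ≠ 0, so r is not a codeword (an error is present).
Step 3: locate the error. For a single error e at position i, S_ℓ = v_i·e·α_i^ℓ, so α_err = S_1/S_0.
  S_0^{−1} = 8^{−1} = 5 (mod 13), so α_err = 7·5 = 35 ≡ 9 = α_2. Error position i = 2.
  Consistency check: S_2/S_1 = 11·2 = 22 ≡ 9 = α_err ✓ (single-error assumption holds).
Step 4: error magnitude e = S_0/v_2 = S_0·∏_{j≠2}(α_2 − α_j) = 8·3 = 24 ≡ 11 (mod 13).
Step 5: correct position 2: c_2 = r_2 − e = 2 − 11 ≡ 4 (mod 13). Hence c = [12, 4, 7, 0, 10].
  Check: interpolating c through the α_i gives m(x) = 9 + 11·x (degree < 2) with m(α_i) = c_i for every i, so c is indeed a codeword.
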